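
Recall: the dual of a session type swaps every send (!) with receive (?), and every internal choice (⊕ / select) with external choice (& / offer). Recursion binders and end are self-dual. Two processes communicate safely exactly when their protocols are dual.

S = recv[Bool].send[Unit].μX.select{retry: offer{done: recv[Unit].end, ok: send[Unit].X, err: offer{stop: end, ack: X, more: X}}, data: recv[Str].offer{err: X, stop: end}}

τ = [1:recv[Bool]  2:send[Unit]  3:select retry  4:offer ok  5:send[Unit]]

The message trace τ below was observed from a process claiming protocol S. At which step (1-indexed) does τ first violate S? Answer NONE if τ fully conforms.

NONE

@1 recv[Bool]  ok  now at send[Unit].μX.…
@2 send[Unit]  ok  now at μX.…
@3 select retry  ok  now at offer{done: recv[Unit].end, ok: send[Unit].μX.…, err: offer{stop: end, ack: μX.…, more: μX.…}}
@4 offer ok  ok  now at send[Unit].μX.…
@5 send[Unit]  ok  now at μX.…
τ conforms to S (length 5)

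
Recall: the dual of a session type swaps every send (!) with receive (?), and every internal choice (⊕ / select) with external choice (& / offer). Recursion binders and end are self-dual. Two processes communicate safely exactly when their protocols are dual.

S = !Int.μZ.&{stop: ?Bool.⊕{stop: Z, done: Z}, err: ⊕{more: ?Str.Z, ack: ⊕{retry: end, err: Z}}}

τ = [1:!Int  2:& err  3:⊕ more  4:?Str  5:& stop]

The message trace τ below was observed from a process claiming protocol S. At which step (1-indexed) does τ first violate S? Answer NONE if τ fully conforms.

NONE

@1 !Int  match  now at μZ.…
@2 & err  match  now at ⊕{more: ?Str.μZ.…, ack: ⊕{retry: end, err: μZ.…}}
@3 ⊕ more  match  now at ?Str.μZ.…
@4 ?Str  match  now at μZ.…
@5 & stop  match  now at ?Bool.⊕{stop: μZ.…, done: μZ.…}
trace exhausted — no violation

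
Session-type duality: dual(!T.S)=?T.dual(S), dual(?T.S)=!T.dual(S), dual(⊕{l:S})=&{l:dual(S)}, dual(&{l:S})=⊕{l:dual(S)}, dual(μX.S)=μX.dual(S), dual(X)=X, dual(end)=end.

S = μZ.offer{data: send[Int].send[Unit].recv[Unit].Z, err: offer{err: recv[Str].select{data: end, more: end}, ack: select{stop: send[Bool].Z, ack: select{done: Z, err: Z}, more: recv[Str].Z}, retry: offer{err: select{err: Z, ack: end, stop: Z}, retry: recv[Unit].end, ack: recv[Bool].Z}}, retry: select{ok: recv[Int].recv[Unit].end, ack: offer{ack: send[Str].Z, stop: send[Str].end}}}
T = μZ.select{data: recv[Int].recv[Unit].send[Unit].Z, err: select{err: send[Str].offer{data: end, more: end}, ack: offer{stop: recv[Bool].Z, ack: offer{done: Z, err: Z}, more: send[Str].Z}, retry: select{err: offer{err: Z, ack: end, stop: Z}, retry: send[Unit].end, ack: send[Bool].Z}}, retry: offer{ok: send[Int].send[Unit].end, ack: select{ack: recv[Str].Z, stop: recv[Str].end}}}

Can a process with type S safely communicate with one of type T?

μZ | μZ  ok (binder kept)
  offer{data,err,retry} | select{data,err,retry}  ok same labels
    [data]
      send[Int] | recv[Int]  ok
        send[Unit] | recv[Unit]  ok
          recv[Unit] | send[Unit]  ok
            Z | Z  ok
    [err]
      offer{err,ack,retry} | select{err,ack,retry}  ok same labels
        [err]
          recv[Str] | send[Str]  ok
            select{data,more} | offer{data,more}  ok same labels
              [data]
                end | end  ok
              [more]
                end | end  ok
        [ack]
          select{stop,ack,more} | offer{stop,ack,more}  ok same labels
            [stop]
              send[Bool] | recv[Bool]  ok
                Z | Z  ok
            [ack]
              select{done,err} | offer{done,err}  ok same labels
                [done]
                  Z | Z  ok
                [err]
                  Z | Z  ok
            [more]
              recv[Str] | send[Str]  ok
                Z | Z  ok
        [retry]
          offer{err,retry,ack} | select{err,retry,ack}  ok same labels
            [err]
              select{err,ack,stop} | offer{err,ack,stop}  ok same labels
                [err]
                  Z | Z  ok
                [ack]
                  end | end  ok
                [stop]
                  Z | Z  ok
            [retry]
              recv[Unit] | send[Unit]  ok
                end | end  ok
            [ack]
              recv[Bool] | send[Bool]  ok
                Z | Z  ok
    [retry]
      select{ok,ack} | offer{ok,ack}  ok same labels
        [ok]
          recv[Int] | send[Int]  ok
            recv[Unit] | send[Unit]  ok
              end | end  ok
        [ack]
          offer{ack,stop} | select{ack,stop}  ok same labels
            [ack]
              send[Str] | recv[Str]  ok
                Z | Z  ok
            [stop]
              send[Str] | recv[Str]  ok
                end | end  ok

YES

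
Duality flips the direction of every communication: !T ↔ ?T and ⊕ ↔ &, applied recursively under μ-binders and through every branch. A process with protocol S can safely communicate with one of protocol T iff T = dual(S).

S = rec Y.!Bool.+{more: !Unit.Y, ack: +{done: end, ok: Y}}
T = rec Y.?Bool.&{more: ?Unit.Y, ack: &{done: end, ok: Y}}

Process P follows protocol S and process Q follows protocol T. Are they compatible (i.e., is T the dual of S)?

rec Y vs rec Y  match (binder kept)
  !Bool vs ?Bool  match
    +{more,ack} vs &{more,ack}  match label sets agree
      [more]
        !Unit vs ?Unit  match
          Y vs Y  match
      [ack]
        +{done,ok} vs &{done,ok}  match label sets agree
          [done]
            end vs end  match
          [ok]
            Y vs Y  match

YES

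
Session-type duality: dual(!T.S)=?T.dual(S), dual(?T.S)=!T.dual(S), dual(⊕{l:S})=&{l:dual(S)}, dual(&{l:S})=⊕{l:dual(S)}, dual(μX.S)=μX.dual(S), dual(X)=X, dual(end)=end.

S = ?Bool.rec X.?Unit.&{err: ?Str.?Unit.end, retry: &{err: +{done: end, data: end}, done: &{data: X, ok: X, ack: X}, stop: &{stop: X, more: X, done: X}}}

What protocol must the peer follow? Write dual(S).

?Bool → !Bool
  rec X → rec X  (rec unchanged)
    ?Unit → !Unit
      &{err,retry} → +{err,retry}  (offer→select)
        • err:
          ?Str → !Str
            ?Unit → !Unit
              end ↦ end
        • retry:
          &{err,done,stop} → +{err,done,stop}  (offer→select)
            • err:
              +{done,data} → &{done,data}  (select→offer)
                • done:
                  end ↦ end
                • data:
                  end ↦ end
            • done:
              &{data,ok,ack} → +{data,ok,ack}  (offer→select)
                • data:
                  X ↦ X
                • ok:
                  X ↦ X
                • ack:
                  X ↦ X
            • stop:
              &{stop,more,done} → +{stop,more,done}  (offer→select)
                • stop:
                  X ↦ X
                • more:
                  X ↦ X
                • done:
                  X ↦ X

!Bool.rec X.!Unit.+{err: !Str.!Unit.end, retry: +{err: &{done: end, data: end}, done: +{data: X, ok: X, ack: X}, stop: +{stop: X, more: X, done: X}}}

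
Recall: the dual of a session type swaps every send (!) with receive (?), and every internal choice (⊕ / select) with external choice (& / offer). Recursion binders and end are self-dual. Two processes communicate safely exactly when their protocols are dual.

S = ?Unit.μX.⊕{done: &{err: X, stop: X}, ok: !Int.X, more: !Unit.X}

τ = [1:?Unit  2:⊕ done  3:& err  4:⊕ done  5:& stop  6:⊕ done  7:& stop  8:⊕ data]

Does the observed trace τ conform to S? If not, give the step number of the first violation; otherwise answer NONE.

8

@1 ?Unit  match  now at μX.…
@2 ⊕ done  match  now at &{err: μX.…, stop: μX.…}
@3 & err  match  now at μX.…
@4 ⊕ done  match  now at &{err: μX.…, stop: μX.…}
@5 & stop  match  now at μX.…
@6 ⊕ done  match  now at &{err: μX.…, stop: μX.…}
@7 & stop  match  now at μX.…
@8 got ⊕ data, protocol expects ⊕ done or ⊕ ok or ⊕ more  ✗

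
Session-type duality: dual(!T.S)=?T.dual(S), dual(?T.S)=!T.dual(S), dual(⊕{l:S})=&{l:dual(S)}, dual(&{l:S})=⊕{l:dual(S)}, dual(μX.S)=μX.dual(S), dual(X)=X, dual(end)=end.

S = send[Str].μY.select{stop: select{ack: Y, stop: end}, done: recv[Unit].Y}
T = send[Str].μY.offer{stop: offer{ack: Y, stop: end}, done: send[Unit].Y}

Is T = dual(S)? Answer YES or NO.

send[Str] | send[Str]  ✗ same direction on both sides — not dual

NO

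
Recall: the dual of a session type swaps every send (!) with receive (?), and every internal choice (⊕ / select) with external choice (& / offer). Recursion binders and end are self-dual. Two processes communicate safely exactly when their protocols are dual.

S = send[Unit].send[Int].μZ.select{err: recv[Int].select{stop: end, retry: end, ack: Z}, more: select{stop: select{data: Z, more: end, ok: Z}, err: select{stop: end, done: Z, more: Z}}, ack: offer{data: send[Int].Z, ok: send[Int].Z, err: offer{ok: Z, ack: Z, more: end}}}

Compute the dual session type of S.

recv[Unit].recv[Int].μZ.offer{err: send[Int].offer{stop: end, retry: end, ack: Z}, more: offer{stop: offer{data: Z, more: end, ok: Z}, err: offer{stop: end, done: Z, more: Z}}, ack: select{data: recv[Int].Z, ok: recv[Int].Z, err: select{ok: Z, ack: Z, more: end}}}

send[Unit] ↦ recv[Unit]
  send[Int] ↦ recv[Int]
    μZ ↦ μZ  (μ self-dual)
      select{err,more,ack} ↦ offer{err,more,ack}  (internal→external)
        [err]
          recv[Int] ↦ send[Int]
            select{stop,retry,ack} ↦ offer{stop,retry,ack}  (internal→external)
              [stop]
                dual(end) = end
              [retry]
                dual(end) = end
              [ack]
                dual(Z) = Z
        [more]
          select{stop,err} ↦ offer{stop,err}  (internal→external)
            [stop]
              select{data,more,ok} ↦ offer{data,more,ok}  (internal→external)
                [data]
                  dual(Z) = Z
                [more]
                  dual(end) = end
                [ok]
                  dual(Z) = Z
            [err]
              select{stop,done,more} ↦ offer{stop,done,more}  (internal→external)
                [stop]
                  dual(end) = end
                [done]
                  dual(Z) = Z
                [more]
                  dual(Z) = Z
        [ack]
          offer{data,ok,err} ↦ select{data,ok,err}  (offer→select)
            [data]
              send[Int] ↦ recv[Int]
                dual(Z) = Z
            [ok]
              send[Int] ↦ recv[Int]
                dual(Z) = Z
            [err]
              offer{ok,ack,more} ↦ select{ok,ack,more}  (offer→select)
                [ok]
                  dual(Z) = Z
                [ack]
                  dual(Z) = Z
                [more]
                  dual(end) = end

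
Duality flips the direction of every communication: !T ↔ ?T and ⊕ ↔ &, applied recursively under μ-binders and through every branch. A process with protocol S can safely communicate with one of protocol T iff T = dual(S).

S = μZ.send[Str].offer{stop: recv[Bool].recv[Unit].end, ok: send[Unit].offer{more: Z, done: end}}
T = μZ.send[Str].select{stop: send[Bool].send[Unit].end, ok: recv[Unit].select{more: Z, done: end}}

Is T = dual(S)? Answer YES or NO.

NO

μZ ‖ μZ  match (binder kept)
  send[Str] ‖ send[Str]  ✗ same direction on both sides — not dual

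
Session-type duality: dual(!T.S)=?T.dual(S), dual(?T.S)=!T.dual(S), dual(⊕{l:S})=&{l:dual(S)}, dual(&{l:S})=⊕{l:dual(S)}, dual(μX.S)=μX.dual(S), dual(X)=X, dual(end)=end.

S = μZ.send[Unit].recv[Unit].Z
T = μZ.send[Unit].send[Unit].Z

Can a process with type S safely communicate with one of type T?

μZ vs μZ  ✓ (rec unchanged)
  send[Unit] vs send[Unit]  ✗ same direction on both sides — not dual

NO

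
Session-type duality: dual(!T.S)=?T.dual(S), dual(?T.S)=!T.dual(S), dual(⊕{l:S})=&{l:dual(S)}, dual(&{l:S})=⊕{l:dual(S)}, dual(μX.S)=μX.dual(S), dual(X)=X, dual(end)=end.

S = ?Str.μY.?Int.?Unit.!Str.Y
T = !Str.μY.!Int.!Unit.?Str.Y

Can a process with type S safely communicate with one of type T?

?Str vs !Str  ok
  μY vs μY  ok (binder kept)
    ?Int vs !Int  ok
      ?Unit vs !Unit  ok
        !Str vs ?Str  ok
          Y vs Y  ok

YES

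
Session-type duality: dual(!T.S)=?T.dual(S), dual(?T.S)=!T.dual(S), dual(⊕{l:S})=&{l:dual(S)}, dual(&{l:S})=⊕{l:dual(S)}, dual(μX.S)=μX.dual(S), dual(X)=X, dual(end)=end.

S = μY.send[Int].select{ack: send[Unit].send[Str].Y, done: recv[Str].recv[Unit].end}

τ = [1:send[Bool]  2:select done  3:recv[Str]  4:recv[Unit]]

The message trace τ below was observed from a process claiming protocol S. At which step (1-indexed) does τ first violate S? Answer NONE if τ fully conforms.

step 1: got send[Bool], protocol expects send[Int]  ✗

1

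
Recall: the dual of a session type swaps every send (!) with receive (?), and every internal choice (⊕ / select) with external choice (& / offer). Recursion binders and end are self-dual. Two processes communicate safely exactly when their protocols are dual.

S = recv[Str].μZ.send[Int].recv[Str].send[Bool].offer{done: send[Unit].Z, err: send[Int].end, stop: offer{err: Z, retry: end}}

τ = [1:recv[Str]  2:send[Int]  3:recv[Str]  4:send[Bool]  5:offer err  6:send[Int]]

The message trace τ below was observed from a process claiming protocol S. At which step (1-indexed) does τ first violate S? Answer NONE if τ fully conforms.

@1 recv[Str]  match  now at μZ.…
@2 send[Int]  match  now at recv[Str].send[Bool].offer{done: send[Unit].μZ.…, err: send[Int].end, stop: offer{err: μZ.…, retry: end}}
@3 recv[Str]  match  now at send[Bool].offer{done: send[Unit].μZ.…, err: send[Int].end, stop: offer{err: μZ.…, retry: end}}
@4 send[Bool]  match  now at offer{done: send[Unit].μZ.…, err: send[Int].end, stop: offer{err: μZ.…, retry: end}}
@5 offer err  match  now at send[Int].end
@6 send[Int]  match  now at end
τ conforms to S (length 6)

NONE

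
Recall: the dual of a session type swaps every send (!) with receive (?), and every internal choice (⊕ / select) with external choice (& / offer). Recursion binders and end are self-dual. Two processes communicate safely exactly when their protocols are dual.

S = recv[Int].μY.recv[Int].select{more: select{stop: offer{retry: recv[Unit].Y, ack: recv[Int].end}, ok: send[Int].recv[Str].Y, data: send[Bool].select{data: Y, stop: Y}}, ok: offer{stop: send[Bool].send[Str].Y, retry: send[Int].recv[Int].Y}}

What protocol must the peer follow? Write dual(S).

send[Int].μY.send[Int].offer{more: offer{stop: select{retry: send[Unit].Y, ack: send[Int].end}, ok: recv[Int].send[Str].Y, data: recv[Bool].offer{data: Y, stop: Y}}, ok: select{stop: recv[Bool].recv[Str].Y, retry: recv[Int].send[Int].Y}}

recv[Int] → send[Int]
  μY → μY  (rec unchanged)
    recv[Int] → send[Int]
      select{more,ok} → offer{more,ok}  (internal→external)
        [more]
          select{stop,ok,data} → offer{stop,ok,data}  (internal→external)
            [stop]
              offer{retry,ack} → select{retry,ack}  (offer→select)
                [retry]
                  recv[Unit] → send[Unit]
                    Y self-dual
                [ack]
                  recv[Int] → send[Int]
                    end self-dual
            [ok]
              send[Int] → recv[Int]
                recv[Str] → send[Str]
                  Y self-dual
            [data]
              send[Bool] → recv[Bool]
                select{data,stop} → offer{data,stop}  (internal→external)
                  [data]
                    Y self-dual
                  [stop]
                    Y self-dual
        [ok]
          offer{stop,retry} → select{stop,retry}  (offer→select)
            [stop]
              send[Bool] → recv[Bool]
                send[Str] → recv[Str]
                  Y self-dual
            [retry]
              send[Int] → recv[Int]
                recv[Int] → send[Int]
                  Y self-dual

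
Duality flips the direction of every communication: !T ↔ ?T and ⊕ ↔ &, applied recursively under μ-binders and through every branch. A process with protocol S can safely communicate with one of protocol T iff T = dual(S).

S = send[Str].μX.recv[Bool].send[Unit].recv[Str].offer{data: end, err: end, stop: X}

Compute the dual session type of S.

send[Str] ↦ recv[Str]
  μX ↦ μX  (binder kept)
    recv[Bool] ↦ send[Bool]
      send[Unit] ↦ recv[Unit]
        recv[Str] ↦ send[Str]
          offer{data,err,stop} ↦ select{data,err,stop}  (offer→select)
            [data]
              dual(end) = end
            [err]
              dual(end) = end
            [stop]
              dual(X) = X

recv[Str].μX.send[Bool].recv[Unit].send[Str].select{data: end, err: end, stop: X}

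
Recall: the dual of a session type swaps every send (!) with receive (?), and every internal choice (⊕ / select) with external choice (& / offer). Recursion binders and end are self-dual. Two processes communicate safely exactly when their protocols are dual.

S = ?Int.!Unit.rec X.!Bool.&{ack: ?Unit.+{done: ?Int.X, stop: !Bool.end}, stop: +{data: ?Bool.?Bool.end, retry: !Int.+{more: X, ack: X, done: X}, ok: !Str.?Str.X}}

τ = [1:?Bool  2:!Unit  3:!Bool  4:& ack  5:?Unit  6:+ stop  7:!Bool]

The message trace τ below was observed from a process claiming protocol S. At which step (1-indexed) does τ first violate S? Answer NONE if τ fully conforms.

1

@1 got ?Bool, protocol expects ?Int  ✗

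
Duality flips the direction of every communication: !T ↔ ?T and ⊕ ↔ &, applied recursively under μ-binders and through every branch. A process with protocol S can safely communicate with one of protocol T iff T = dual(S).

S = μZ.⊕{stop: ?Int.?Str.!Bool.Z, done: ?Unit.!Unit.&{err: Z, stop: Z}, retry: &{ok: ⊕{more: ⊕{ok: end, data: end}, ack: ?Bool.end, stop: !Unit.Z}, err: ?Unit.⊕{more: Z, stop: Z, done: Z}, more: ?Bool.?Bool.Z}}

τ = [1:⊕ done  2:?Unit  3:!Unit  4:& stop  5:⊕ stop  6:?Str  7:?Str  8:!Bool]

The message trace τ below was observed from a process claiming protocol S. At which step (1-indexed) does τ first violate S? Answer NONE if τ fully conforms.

@1 ⊕ done  match  state: ?Unit.!Unit.&{err: μZ.…, stop: μZ.…}
@2 ?Unit  match  state: !Unit.&{err: μZ.…, stop: μZ.…}
@3 !Unit  match  state: &{err: μZ.…, stop: μZ.…}
@4 & stop  match  state: μZ.…
@5 ⊕ stop  match  state: ?Int.?Str.!Bool.μZ.…
@6 got ?Str, protocol expects ?Int  ✗

6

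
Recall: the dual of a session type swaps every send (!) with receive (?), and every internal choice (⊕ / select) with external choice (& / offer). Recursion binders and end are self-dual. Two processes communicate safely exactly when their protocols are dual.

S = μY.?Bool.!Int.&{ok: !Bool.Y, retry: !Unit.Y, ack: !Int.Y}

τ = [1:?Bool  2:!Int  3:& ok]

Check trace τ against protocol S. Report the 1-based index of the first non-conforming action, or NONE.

[1] ?Bool  ok  state: !Int.&{ok: !Bool.μY.…, retry: !Unit.μY.…, ack: !Int.μY.…}
[2] !Int  ok  state: &{ok: !Bool.μY.…, retry: !Unit.μY.…, ack: !Int.μY.…}
[3] & ok  ok  state: !Bool.μY.…
τ conforms to S (length 3)

NONE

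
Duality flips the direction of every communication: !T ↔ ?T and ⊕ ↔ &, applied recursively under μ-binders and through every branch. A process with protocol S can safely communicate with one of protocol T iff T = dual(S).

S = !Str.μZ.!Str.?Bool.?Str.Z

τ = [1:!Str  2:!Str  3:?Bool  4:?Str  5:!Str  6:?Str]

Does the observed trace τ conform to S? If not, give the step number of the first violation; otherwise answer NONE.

6

@1 !Str  ok  state: μZ.…
@2 !Str  ok  state: ?Bool.?Str.μZ.…
@3 ?Bool  ok  state: ?Str.μZ.…
@4 ?Str  ok  state: μZ.…
@5 !Str  ok  state: ?Bool.?Str.μZ.…
@6 got ?Str, protocol expects ?Bool  ✗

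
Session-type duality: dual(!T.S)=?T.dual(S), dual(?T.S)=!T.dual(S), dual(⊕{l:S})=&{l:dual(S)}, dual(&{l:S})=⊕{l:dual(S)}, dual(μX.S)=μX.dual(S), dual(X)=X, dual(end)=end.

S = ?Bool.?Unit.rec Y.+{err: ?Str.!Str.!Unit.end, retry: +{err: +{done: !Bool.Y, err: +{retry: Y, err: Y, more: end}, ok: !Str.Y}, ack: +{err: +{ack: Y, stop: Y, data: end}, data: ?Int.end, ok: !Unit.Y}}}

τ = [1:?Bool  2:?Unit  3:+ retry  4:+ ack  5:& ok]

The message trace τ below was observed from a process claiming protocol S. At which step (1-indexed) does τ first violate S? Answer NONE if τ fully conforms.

step 1: ?Bool  match  now at ?Unit.rec Y.…
step 2: ?Unit  match  now at rec Y.…
step 3: + retry  match  now at +{err: +{done: !Bool.rec Y.…, err: +{retry: rec Y.…, err: rec Y.…, more: end}, ok: !Str.rec Y.…}, ack: +{err: +{ack: rec Y.…, stop: rec Y.…, data: end}, data: ?Int.end, ok: !Unit.rec Y.…}}
step 4: + ack  match  now at +{err: +{ack: rec Y.…, stop: rec Y.…, data: end}, data: ?Int.end, ok: !Unit.rec Y.…}
step 5: got & ok, protocol expects + err or + data or + ok  ✗

5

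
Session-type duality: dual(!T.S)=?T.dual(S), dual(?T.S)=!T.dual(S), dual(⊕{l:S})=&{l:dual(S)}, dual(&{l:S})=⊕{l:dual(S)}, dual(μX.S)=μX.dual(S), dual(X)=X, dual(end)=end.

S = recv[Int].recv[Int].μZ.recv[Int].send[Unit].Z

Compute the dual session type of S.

send[Int].send[Int].μZ.send[Int].recv[Unit].Z

recv[Int] = send[Int]
  recv[Int] = send[Int]
    μZ = μZ  (binder kept)
      recv[Int] = send[Int]
        send[Unit] = recv[Unit]
          dual(Z) = Z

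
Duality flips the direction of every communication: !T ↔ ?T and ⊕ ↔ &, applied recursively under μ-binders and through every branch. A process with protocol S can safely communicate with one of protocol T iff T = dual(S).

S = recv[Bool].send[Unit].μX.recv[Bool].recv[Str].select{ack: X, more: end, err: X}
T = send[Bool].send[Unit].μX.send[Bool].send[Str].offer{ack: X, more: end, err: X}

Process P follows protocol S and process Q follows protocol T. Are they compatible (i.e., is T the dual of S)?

NO

recv[Bool] ‖ send[Bool]  ok
  send[Unit] ‖ send[Unit]  ✗ same direction on both sides — not dual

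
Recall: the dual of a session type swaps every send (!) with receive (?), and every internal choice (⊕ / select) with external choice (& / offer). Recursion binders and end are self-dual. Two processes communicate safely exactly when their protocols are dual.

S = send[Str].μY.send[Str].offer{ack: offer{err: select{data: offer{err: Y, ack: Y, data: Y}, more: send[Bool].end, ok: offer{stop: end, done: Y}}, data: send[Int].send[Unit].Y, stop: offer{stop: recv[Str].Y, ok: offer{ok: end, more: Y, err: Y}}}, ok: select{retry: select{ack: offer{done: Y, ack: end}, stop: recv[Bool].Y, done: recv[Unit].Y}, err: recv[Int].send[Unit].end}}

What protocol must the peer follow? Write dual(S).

send[Str] → recv[Str]
  μY → μY  (rec unchanged)
    send[Str] → recv[Str]
      offer{ack,ok} → select{ack,ok}  (&→⊕)
        case ack:
          offer{err,data,stop} → select{err,data,stop}  (&→⊕)
            case err:
              select{data,more,ok} → offer{data,more,ok}  (⊕→&)
                case data:
                  offer{err,ack,data} → select{err,ack,data}  (&→⊕)
                    case err:
                      Y ↦ Y
                    case ack:
                      Y ↦ Y
                    case data:
                      Y ↦ Y
                case more:
                  send[Bool] → recv[Bool]
                    end ↦ end
                case ok:
                  offer{stop,done} → select{stop,done}  (&→⊕)
                    case stop:
                      end ↦ end
                    case done:
                      Y ↦ Y
            case data:
              send[Int] → recv[Int]
                send[Unit] → recv[Unit]
                  Y ↦ Y
            case stop:
              offer{stop,ok} → select{stop,ok}  (&→⊕)
                case stop:
                  recv[Str] → send[Str]
                    Y ↦ Y
                case ok:
                  offer{ok,more,err} → select{ok,more,err}  (&→⊕)
                    case ok:
                      end ↦ end
                    case more:
                      Y ↦ Y
                    case err:
                      Y ↦ Y
        case ok:
          select{retry,err} → offer{retry,err}  (⊕→&)
            case retry:
              select{ack,stop,done} → offer{ack,stop,done}  (⊕→&)
                case ack:
                  offer{done,ack} → select{done,ack}  (&→⊕)
                    case done:
                      Y ↦ Y
                    case ack:
                      end ↦ end
                case stop:
                  recv[Bool] → send[Bool]
                    Y ↦ Y
                case done:
                  recv[Unit] → send[Unit]
                    Y ↦ Y
            case err:
              recv[Int] → send[Int]
                send[Unit] → recv[Unit]
                  end ↦ end

recv[Str].μY.recv[Str].select{ack: select{err: offer{data: select{err: Y, ack: Y, data: Y}, more: recv[Bool].end, ok: select{stop: end, done: Y}}, data: recv[Int].recv[Unit].Y, stop: select{stop: send[Str].Y, ok: select{ok: end, more: Y, err: Y}}}, ok: offer{retry: offer{ack: select{done: Y, ack: end}, stop: send[Bool].Y, done: send[Unit].Y}, err: send[Int].recv[Unit].end}}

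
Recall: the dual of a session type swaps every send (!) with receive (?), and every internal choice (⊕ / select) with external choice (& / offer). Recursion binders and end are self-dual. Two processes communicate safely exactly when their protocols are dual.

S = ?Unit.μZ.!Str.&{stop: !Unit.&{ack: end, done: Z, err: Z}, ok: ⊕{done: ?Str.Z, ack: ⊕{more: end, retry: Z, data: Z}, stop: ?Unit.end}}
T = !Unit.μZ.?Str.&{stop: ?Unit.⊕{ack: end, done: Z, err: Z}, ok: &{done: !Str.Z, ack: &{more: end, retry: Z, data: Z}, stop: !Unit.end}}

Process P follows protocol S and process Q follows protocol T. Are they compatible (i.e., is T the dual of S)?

?Unit | !Unit  ok
  μZ | μZ  ok (binder kept)
    !Str | ?Str  ok
      &{stop,ok} | &{stop,ok}  ✗ choice polarity not flipped — not dual

NO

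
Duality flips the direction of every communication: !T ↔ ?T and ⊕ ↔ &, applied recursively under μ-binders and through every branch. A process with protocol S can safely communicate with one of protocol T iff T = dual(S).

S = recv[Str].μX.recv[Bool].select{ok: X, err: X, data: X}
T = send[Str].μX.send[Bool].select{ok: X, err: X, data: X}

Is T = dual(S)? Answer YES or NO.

NO

recv[Str] ‖ send[Str]  ✓
  μX ‖ μX  ✓ (binder kept)
    recv[Bool] ‖ send[Bool]  ✓
      select{ok,err,data} ‖ select{ok,err,data}  ✗ choice polarity not flipped — not dual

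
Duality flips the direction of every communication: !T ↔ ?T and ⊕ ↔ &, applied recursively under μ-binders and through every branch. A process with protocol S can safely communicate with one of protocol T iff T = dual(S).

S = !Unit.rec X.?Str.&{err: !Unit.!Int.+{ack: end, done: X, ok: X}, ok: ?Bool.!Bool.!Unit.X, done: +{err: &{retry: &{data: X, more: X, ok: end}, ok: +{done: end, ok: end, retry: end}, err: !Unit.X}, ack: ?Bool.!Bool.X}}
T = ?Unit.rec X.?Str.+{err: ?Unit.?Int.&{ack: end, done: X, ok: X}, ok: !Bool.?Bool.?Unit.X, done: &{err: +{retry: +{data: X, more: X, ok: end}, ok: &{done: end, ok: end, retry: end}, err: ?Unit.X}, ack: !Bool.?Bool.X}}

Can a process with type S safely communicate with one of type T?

!Unit | ?Unit  ok
  rec X | rec X  ok (μ self-dual)
    ?Str | ?Str  ✗ same direction on both sides — not dual

NO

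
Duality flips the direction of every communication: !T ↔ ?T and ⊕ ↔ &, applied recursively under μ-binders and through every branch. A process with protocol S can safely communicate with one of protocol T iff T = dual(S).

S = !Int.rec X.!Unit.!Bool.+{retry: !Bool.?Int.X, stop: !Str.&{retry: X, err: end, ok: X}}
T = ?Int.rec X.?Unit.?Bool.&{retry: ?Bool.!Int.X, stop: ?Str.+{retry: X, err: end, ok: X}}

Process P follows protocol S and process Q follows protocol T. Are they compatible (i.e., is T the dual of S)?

!Int ‖ ?Int  match
  rec X ‖ rec X  match (rec unchanged)
    !Unit ‖ ?Unit  match
      !Bool ‖ ?Bool  match
        +{retry,stop} ‖ &{retry,stop}  match same labels
          • retry:
            !Bool ‖ ?Bool  match
              ?Int ‖ !Int  match
                X ‖ X  match
          • stop:
            !Str ‖ ?Str  match
              &{retry,err,ok} ‖ +{retry,err,ok}  match same labels
                • retry:
                  X ‖ X  match
                • err:
                  end ‖ end  match
                • ok:
                  X ‖ X  match

YES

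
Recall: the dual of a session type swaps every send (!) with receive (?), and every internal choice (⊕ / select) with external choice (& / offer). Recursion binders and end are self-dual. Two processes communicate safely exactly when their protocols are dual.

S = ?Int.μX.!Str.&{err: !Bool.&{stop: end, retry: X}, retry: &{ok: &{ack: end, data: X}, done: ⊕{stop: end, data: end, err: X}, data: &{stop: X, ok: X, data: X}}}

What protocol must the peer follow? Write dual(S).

?Int = !Int
  μX = μX  (binder kept)
    !Str = ?Str
      &{err,retry} = ⊕{err,retry}  (offer→select)
        [err]
          !Bool = ?Bool
            &{stop,retry} = ⊕{stop,retry}  (offer→select)
              [stop]
                dual(end) = end
              [retry]
                dual(X) = X
        [retry]
          &{ok,done,data} = ⊕{ok,done,data}  (offer→select)
            [ok]
              &{ack,data} = ⊕{ack,data}  (offer→select)
                [ack]
                  dual(end) = end
                [data]
                  dual(X) = X
            [done]
              ⊕{stop,data,err} = &{stop,data,err}  (internal→external)
                [stop]
                  dual(end) = end
                [data]
                  dual(end) = end
                [err]
                  dual(X) = X
            [data]
              &{stop,ok,data} = ⊕{stop,ok,data}  (offer→select)
                [stop]
                  dual(X) = X
                [ok]
                  dual(X) = X
                [data]
                  dual(X) = X

!Int.μX.?Str.⊕{err: ?Bool.⊕{stop: end, retry: X}, retry: ⊕{ok: ⊕{ack: end, data: X}, done: &{stop: end, data: end, err: X}, data: ⊕{stop: X, ok: X, data: X}}}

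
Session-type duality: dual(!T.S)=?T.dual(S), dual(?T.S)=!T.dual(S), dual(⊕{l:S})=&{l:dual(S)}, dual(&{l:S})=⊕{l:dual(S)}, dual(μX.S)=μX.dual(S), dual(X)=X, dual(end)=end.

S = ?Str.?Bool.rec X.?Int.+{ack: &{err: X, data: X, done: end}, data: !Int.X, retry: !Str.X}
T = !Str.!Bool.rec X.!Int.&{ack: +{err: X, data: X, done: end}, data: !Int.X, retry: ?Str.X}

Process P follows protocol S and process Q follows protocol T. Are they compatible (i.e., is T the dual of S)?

?Str vs !Str  ok
  ?Bool vs !Bool  ok
    rec X vs rec X  ok (binder kept)
      ?Int vs !Int  ok
        +{ack,data,retry} vs &{ack,data,retry}  ok same labels
          [ack]
            &{err,data,done} vs +{err,data,done}  ok same labels
              [err]
                X vs X  ok
              [data]
                X vs X  ok
              [done]
                end vs end  ok
          [data]
            !Int vs !Int  ✗ same direction on both sides — not dual

NO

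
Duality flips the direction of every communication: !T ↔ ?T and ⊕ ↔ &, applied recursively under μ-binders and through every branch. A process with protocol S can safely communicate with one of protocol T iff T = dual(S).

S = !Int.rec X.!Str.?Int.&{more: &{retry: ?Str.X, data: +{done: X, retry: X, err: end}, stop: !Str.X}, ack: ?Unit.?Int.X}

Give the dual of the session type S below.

!Int → ?Int
  rec X → rec X  (binder kept)
    !Str → ?Str
      ?Int → !Int
        &{more,ack} → +{more,ack}  (offer→select)
          [more]
            &{retry,data,stop} → +{retry,data,stop}  (offer→select)
              [retry]
                ?Str → !Str
                  X ↦ X
              [data]
                +{done,retry,err} → &{done,retry,err}  (internal→external)
                  [done]
                    X ↦ X
                  [retry]
                    X ↦ X
                  [err]
                    end ↦ end
              [stop]
                !Str → ?Str
                  X ↦ X
          [ack]
            ?Unit → !Unit
              ?Int → !Int
                X ↦ X

?Int.rec X.?Str.!Int.+{more: +{retry: !Str.X, data: &{done: X, retry: X, err: end}, stop: ?Str.X}, ack: !Unit.!Int.X}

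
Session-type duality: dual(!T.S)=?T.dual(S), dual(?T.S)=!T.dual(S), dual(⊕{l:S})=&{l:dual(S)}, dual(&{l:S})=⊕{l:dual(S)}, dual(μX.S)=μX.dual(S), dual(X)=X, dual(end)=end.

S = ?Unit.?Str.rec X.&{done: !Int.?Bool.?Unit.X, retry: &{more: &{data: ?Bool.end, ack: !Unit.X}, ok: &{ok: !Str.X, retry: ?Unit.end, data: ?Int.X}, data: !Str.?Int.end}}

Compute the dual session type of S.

!Unit.!Str.rec X.+{done: ?Int.!Bool.!Unit.X, retry: +{more: +{data: !Bool.end, ack: ?Unit.X}, ok: +{ok: ?Str.X, retry: !Unit.end, data: !Int.X}, data: ?Str.!Int.end}}

?Unit = !Unit
  ?Str = !Str
    rec X = rec X  (rec unchanged)
      &{done,retry} = +{done,retry}  (external→internal)
        [done]
          !Int = ?Int
            ?Bool = !Bool
              ?Unit = !Unit
                X ↦ X
        [retry]
          &{more,ok,data} = +{more,ok,data}  (external→internal)
            [more]
              &{data,ack} = +{data,ack}  (external→internal)
                [data]
                  ?Bool = !Bool
                    end ↦ end
                [ack]
                  !Unit = ?Unit
                    X ↦ X
            [ok]
              &{ok,retry,data} = +{ok,retry,data}  (external→internal)
                [ok]
                  !Str = ?Str
                    X ↦ X
                [retry]
                  ?Unit = !Unit
                    end ↦ end
                [data]
                  ?Int = !Int
                    X ↦ X
            [data]
              !Str = ?Str
                ?Int = !Int
                  end ↦ end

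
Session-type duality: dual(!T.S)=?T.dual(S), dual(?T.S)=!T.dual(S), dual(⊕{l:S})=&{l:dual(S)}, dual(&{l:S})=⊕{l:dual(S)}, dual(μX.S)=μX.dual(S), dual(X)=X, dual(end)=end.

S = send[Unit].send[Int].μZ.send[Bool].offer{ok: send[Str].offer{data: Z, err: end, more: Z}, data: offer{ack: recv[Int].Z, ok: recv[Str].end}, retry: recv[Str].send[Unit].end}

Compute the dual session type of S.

send[Unit] ↦ recv[Unit]
  send[Int] ↦ recv[Int]
    μZ ↦ μZ  (rec unchanged)
      send[Bool] ↦ recv[Bool]
        offer{ok,data,retry} ↦ select{ok,data,retry}  (offer→select)
          case ok:
            send[Str] ↦ recv[Str]
              offer{data,err,more} ↦ select{data,err,more}  (offer→select)
                case data:
                  Z self-dual
                case err:
                  end self-dual
                case more:
                  Z self-dual
          case data:
            offer{ack,ok} ↦ select{ack,ok}  (offer→select)
              case ack:
                recv[Int] ↦ send[Int]
                  Z self-dual
              case ok:
                recv[Str] ↦ send[Str]
                  end self-dual
          case retry:
            recv[Str] ↦ send[Str]
              send[Unit] ↦ recv[Unit]
                end self-dual

recv[Unit].recv[Int].μZ.recv[Bool].select{ok: recv[Str].select{data: Z, err: end, more: Z}, data: select{ack: send[Int].Z, ok: send[Str].end}, retry: send[Str].recv[Unit].end}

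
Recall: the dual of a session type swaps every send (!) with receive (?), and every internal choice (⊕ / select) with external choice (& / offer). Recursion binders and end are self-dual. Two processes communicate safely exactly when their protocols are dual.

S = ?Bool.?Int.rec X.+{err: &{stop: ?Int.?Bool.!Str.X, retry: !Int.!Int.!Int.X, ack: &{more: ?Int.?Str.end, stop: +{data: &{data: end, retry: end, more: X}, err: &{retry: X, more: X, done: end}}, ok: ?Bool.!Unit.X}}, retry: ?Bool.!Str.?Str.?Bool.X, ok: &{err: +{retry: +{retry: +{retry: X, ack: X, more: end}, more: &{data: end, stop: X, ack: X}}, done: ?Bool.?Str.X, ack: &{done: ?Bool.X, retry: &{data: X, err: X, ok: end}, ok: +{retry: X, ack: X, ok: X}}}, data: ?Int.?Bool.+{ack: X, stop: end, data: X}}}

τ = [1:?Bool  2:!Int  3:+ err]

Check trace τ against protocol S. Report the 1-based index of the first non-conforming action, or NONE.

2

@1 ?Bool  ok  residual = ?Int.rec X.…
@2 got !Int, protocol expects ?Int  ✗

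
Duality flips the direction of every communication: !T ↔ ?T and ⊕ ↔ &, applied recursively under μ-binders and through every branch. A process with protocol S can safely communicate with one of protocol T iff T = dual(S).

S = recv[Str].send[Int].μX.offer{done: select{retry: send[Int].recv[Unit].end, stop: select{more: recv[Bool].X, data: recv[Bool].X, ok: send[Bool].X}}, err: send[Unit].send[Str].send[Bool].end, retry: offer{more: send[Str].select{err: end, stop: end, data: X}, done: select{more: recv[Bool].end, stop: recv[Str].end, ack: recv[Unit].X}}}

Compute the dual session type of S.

recv[Str] → send[Str]
  send[Int] → recv[Int]
    μX → μX  (μ self-dual)
      offer{done,err,retry} → select{done,err,retry}  (offer→select)
        [done]
          select{retry,stop} → offer{retry,stop}  (⊕→&)
            [retry]
              send[Int] → recv[Int]
                recv[Unit] → send[Unit]
                  end self-dual
            [stop]
              select{more,data,ok} → offer{more,data,ok}  (⊕→&)
                [more]
                  recv[Bool] → send[Bool]
                    X self-dual
                [data]
                  recv[Bool] → send[Bool]
                    X self-dual
                [ok]
                  send[Bool] → recv[Bool]
                    X self-dual
        [err]
          send[Unit] → recv[Unit]
            send[Str] → recv[Str]
              send[Bool] → recv[Bool]
                end self-dual
        [retry]
          offer{more,done} → select{more,done}  (offer→select)
            [more]
              send[Str] → recv[Str]
                select{err,stop,data} → offer{err,stop,data}  (⊕→&)
                  [err]
                    end self-dual
                  [stop]
                    end self-dual
                  [data]
                    X self-dual
            [done]
              select{more,stop,ack} → offer{more,stop,ack}  (⊕→&)
                [more]
                  recv[Bool] → send[Bool]
                    end self-dual
                [stop]
                  recv[Str] → send[Str]
                    end self-dual
                [ack]
                  recv[Unit] → send[Unit]
                    X self-dual

send[Str].recv[Int].μX.select{done: offer{retry: recv[Int].send[Unit].end, stop: offer{more: send[Bool].X, data: send[Bool].X, ok: recv[Bool].X}}, err: recv[Unit].recv[Str].recv[Bool].end, retry: select{more: recv[Str].offer{err: end, stop: end, data: X}, done: offer{more: send[Bool].end, stop: send[Str].end, ack: send[Unit].X}}}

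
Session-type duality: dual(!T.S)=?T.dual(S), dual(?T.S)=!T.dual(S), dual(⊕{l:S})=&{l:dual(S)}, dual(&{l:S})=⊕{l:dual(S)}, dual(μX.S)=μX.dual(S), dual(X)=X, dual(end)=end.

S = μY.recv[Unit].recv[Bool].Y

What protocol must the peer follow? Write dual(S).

μY.send[Unit].send[Bool].Y

μY ↦ μY  (rec unchanged)
  recv[Unit] ↦ send[Unit]
    recv[Bool] ↦ send[Bool]
      dual(Y) = Y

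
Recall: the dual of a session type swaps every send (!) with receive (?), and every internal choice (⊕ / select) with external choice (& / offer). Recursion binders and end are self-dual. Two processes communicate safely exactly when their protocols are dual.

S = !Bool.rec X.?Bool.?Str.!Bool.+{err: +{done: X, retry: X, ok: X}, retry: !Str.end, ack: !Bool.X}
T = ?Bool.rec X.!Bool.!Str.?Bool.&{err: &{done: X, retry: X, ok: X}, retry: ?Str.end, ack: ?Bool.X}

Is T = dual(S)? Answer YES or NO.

!Bool | ?Bool  ok
  rec X | rec X  ok (binder kept)
    ?Bool | !Bool  ok
      ?Str | !Str  ok
        !Bool | ?Bool  ok
          +{err,retry,ack} | &{err,retry,ack}  ok same labels
            case err:
              +{done,retry,ok} | &{done,retry,ok}  ok same labels
                case done:
                  X | X  ok
                case retry:
                  X | X  ok
                case ok:
                  X | X  ok
            case retry:
              !Str | ?Str  ok
                end | end  ok
            case ack:
              !Bool | ?Bool  ok
                X | X  ok

YES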